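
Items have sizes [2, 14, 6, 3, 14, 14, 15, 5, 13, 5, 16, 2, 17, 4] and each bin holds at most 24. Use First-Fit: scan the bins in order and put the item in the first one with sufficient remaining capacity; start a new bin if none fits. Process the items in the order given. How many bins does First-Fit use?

2 → bin 1 (remaining 22)
14 → bin 1 (remaining 8)
6 → bin 1 (remaining 2)
3 → bin 2 (remaining 21)
14 → bin 2 (remaining 7)
14 → bin 3 (remaining 10)
15 → bin 4 (remaining 9)
5 → bin 2 (remaining 2)
13 → bin 5 (remaining 11)
5 → bin 3 (remaining 5)
16 → bin 6 (remaining 8)
2 → bin 1 (remaining 0)
17 → bin 7 (remaining 7)
4 → bin 3 (remaining 1)
Final bins: [2,14,6,2] [3,14,5] [14,5,4] [15] [13] [16] [17].

7 bins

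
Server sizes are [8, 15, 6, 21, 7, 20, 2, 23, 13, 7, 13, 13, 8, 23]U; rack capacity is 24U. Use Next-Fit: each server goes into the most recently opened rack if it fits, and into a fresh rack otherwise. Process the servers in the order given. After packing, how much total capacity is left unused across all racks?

61

Put 8U in rack 1; 16U remain.
Put 15U in rack 1; 1U remain.
Put 6U in rack 2; 18U remain.
Put 21U in rack 3; 3U remain.
Put 7U in rack 4; 17U remain.
Put 20U in rack 5; 4U remain.
Put 2U in rack 5; 2U remain.
Put 23U in rack 6; 1U remain.
Put 13U in rack 7; 11U remain.
Put 7U in rack 7; 4U remain.
Put 13U in rack 8; 11U remain.
Put 13U in rack 9; 11U remain.
Put 8U in rack 9; 3U remain.
Put 23U in rack 10; 1U remain.
10 racks × 24U = 240U; used 179U; unused 61U.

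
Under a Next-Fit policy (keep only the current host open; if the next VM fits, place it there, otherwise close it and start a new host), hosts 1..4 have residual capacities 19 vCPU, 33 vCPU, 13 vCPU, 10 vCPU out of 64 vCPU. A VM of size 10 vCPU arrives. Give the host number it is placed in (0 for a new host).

Next-Fit only looks at host 4, which has 10 vCPU free.
10 vCPU fits there.

4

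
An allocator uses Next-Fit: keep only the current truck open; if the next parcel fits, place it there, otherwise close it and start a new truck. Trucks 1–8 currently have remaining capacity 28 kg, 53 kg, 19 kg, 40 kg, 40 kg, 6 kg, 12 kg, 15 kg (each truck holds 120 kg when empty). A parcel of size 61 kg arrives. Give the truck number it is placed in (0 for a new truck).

Next-Fit only looks at truck 8, which has 15 kg free.
61 kg does not fit, so a new truck is opened.

0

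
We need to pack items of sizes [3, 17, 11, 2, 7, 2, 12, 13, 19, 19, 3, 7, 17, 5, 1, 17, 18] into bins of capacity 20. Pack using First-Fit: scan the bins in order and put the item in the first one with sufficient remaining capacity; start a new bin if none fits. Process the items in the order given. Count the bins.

Put 3 in bin 1; 17 remain.
Put 17 in bin 1; 0 remain.
Put 11 in bin 2; 9 remain.
Put 2 in bin 2; 7 remain.
Put 7 in bin 2; 0 remain.
Put 2 in bin 3; 18 remain.
Put 12 in bin 3; 6 remain.
Put 13 in bin 4; 7 remain.
Put 19 in bin 5; 1 remain.
Put 19 in bin 6; 1 remain.
Put 3 in bin 3; 3 remain.
Put 7 in bin 4; 0 remain.
Put 17 in bin 7; 3 remain.
Put 5 in bin 8; 15 remain.
Put 1 in bin 3; 2 remain.
Put 17 in bin 9; 3 remain.
Put 18 in bin 10; 2 remain.
Final bins: [3,17] [11,2,7] [2,12,3,1] [13,7] [19] [19] [17] [5] [17] [18].

10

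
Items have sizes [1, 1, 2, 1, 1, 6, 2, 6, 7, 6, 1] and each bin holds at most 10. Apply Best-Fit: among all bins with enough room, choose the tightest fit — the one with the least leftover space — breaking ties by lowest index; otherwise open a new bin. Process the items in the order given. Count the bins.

Put 1 in bin 1; 9 remain.
Put 1 in bin 1; 8 remain.
Put 2 in bin 1; 6 remain.
Put 1 in bin 1; 5 remain.
Put 1 in bin 1; 4 remain.
Put 6 in bin 2; 4 remain.
Put 2 in bin 1; 2 remain.
Put 6 in bin 3; 4 remain.
Put 7 in bin 4; 3 remain.
Put 6 in bin 5; 4 remain.
Put 1 in bin 1; 1 remain.

5 bins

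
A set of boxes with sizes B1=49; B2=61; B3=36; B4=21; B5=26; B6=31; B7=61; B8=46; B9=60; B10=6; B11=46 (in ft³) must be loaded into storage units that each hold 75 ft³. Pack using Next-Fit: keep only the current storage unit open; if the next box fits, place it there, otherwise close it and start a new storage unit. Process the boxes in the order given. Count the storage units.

B1 (49 ft³) → storage unit 1 (remaining 26 ft³)
B2 (61 ft³) → storage unit 2 (remaining 14 ft³)
B3 (36 ft³) → storage unit 3 (remaining 39 ft³)
B4 (21 ft³) → storage unit 3 (remaining 18 ft³)
B5 (26 ft³) → storage unit 4 (remaining 49 ft³)
B6 (31 ft³) → storage unit 4 (remaining 18 ft³)
B7 (61 ft³) → storage unit 5 (remaining 14 ft³)
B8 (46 ft³) → storage unit 6 (remaining 29 ft³)
B9 (60 ft³) → storage unit 7 (remaining 15 ft³)
B10 (6 ft³) → storage unit 7 (remaining 9 ft³)
B11 (46 ft³) → storage unit 8 (remaining 29 ft³)

8 storage units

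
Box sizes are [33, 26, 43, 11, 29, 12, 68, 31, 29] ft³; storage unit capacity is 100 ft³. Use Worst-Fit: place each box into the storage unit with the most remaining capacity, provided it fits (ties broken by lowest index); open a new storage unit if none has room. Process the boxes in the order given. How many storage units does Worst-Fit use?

33 ft³ → storage unit 1 (remaining 67 ft³)
26 ft³ → storage unit 1 (remaining 41 ft³)
43 ft³ → storage unit 2 (remaining 57 ft³)
11 ft³ → storage unit 2 (remaining 46 ft³)
29 ft³ → storage unit 2 (remaining 17 ft³)
12 ft³ → storage unit 1 (remaining 29 ft³)
68 ft³ → storage unit 3 (remaining 32 ft³)
31 ft³ → storage unit 3 (remaining 1 ft³)
29 ft³ → storage unit 1 (remaining 0 ft³)

3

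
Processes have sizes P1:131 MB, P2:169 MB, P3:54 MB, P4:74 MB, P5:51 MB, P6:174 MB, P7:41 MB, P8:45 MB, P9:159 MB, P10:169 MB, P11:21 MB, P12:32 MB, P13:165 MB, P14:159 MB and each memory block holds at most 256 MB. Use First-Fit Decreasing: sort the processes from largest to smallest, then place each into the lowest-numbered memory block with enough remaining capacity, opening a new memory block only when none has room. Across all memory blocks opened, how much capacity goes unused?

348

Sorted descending: 174, 169, 169, 165, 159, 159, 131, 74, 54, 51, 45, 41, 32, 21.
memory block 1: place 174 MB, 82 MB left
memory block 2: place 169 MB, 87 MB left
memory block 3: place 169 MB, 87 MB left
memory block 4: place 165 MB, 91 MB left
memory block 5: place 159 MB, 97 MB left
memory block 6: place 159 MB, 97 MB left
memory block 7: place 131 MB, 125 MB left
memory block 1: place 74 MB, 8 MB left
memory block 2: place 54 MB, 33 MB left
memory block 3: place 51 MB, 36 MB left
memory block 4: place 45 MB, 46 MB left
memory block 4: place 41 MB, 5 MB left
memory block 2: place 32 MB, 1 MB left
memory block 3: place 21 MB, 15 MB left
7 memory blocks × 256 MB = 1792 MB; used 1444 MB; unused 348 MB.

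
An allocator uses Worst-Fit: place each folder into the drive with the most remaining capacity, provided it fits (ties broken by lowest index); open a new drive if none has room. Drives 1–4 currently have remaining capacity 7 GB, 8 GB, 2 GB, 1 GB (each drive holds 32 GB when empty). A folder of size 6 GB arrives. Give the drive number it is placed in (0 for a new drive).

2

Drives with room: drive 1 (7 GB), drive 2 (8 GB).
Most room is drive 2 with 8 GB free.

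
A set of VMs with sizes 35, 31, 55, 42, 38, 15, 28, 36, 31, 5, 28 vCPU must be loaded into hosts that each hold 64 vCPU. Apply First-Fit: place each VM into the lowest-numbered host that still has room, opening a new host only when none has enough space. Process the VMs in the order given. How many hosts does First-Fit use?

Put 35 vCPU in host 1; 29 vCPU remain.
Put 31 vCPU in host 2; 33 vCPU remain.
Put 55 vCPU in host 3; 9 vCPU remain.
Put 42 vCPU in host 4; 22 vCPU remain.
Put 38 vCPU in host 5; 26 vCPU remain.
Put 15 vCPU in host 1; 14 vCPU remain.
Put 28 vCPU in host 2; 5 vCPU remain.
Put 36 vCPU in host 6; 28 vCPU remain.
Put 31 vCPU in host 7; 33 vCPU remain.
Put 5 vCPU in host 1; 9 vCPU remain.
Put 28 vCPU in host 6; 0 vCPU remain.

7 hosts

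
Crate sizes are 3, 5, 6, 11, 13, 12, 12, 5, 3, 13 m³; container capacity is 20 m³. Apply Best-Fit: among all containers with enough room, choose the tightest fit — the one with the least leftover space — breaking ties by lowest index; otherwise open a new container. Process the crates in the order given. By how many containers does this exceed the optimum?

Best-Fit: [3,5,6,5] [11] [13,3] [12] [12] [13] → 6 containers.
Total size 83 m³; any packing needs at least ⌈83/20⌉ = 5 containers.
An optimal packing achieves that bound: [13,6] [13,5] [12,5,3] [12,3] [11] → 5 containers.
Excess: 6 − 5 = 1.

1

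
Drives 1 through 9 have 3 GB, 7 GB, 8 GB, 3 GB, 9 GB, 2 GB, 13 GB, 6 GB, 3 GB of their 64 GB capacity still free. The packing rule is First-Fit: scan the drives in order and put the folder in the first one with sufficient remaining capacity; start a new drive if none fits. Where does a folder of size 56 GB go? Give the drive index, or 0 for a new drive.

No drive has ≥ 56 GB free, so a new drive is opened.

0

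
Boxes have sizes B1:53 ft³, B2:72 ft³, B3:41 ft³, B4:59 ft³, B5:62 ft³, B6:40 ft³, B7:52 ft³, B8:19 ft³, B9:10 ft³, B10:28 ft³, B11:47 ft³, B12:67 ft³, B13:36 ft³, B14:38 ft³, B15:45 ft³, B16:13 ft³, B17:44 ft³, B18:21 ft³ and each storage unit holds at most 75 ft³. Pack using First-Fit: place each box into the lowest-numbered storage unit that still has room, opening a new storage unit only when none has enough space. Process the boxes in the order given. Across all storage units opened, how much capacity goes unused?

storage unit 1: place B1 (53 ft³), 22 ft³ left
storage unit 2: place B2 (72 ft³), 3 ft³ left
storage unit 3: place B3 (41 ft³), 34 ft³ left
storage unit 4: place B4 (59 ft³), 16 ft³ left
storage unit 5: place B5 (62 ft³), 13 ft³ left
storage unit 6: place B6 (40 ft³), 35 ft³ left
storage unit 7: place B7 (52 ft³), 23 ft³ left
storage unit 1: place B8 (19 ft³), 3 ft³ left
storage unit 3: place B9 (10 ft³), 24 ft³ left
storage unit 6: place B10 (28 ft³), 7 ft³ left
storage unit 8: place B11 (47 ft³), 28 ft³ left
storage unit 9: place B12 (67 ft³), 8 ft³ left
storage unit 10: place B13 (36 ft³), 39 ft³ left
storage unit 10: place B14 (38 ft³), 1 ft³ left
storage unit 11: place B15 (45 ft³), 30 ft³ left
storage unit 3: place B16 (13 ft³), 11 ft³ left
storage unit 12: place B17 (44 ft³), 31 ft³ left
storage unit 7: place B18 (21 ft³), 2 ft³ left
12 storage units × 75 ft³ = 900 ft³; used 747 ft³; unused 153 ft³.

153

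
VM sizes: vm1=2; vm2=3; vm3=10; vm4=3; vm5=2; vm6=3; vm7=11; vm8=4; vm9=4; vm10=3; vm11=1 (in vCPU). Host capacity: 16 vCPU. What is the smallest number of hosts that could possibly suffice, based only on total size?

Total size = 2 + 3 + 10 + 3 + 2 + 3 + 11 + 4 + 4 + 3 + 1 = 46 vCPU.
⌈46 / 16⌉ = 3.

3 hosts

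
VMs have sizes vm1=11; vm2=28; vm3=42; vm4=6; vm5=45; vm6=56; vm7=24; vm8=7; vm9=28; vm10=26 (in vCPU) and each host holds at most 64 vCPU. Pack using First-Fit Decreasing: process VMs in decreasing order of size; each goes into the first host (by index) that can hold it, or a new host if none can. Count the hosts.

5

Sorted descending: 56, 45, 42, 28, 28, 26, 24, 11, 7, 6.
Put 56 vCPU in host 1; 8 vCPU remain.
Put 45 vCPU in host 2; 19 vCPU remain.
Put 42 vCPU in host 3; 22 vCPU remain.
Put 28 vCPU in host 4; 36 vCPU remain.
Put 28 vCPU in host 4; 8 vCPU remain.
Put 26 vCPU in host 5; 38 vCPU remain.
Put 24 vCPU in host 5; 14 vCPU remain.
Put 11 vCPU in host 2; 8 vCPU remain.
Put 7 vCPU in host 1; 1 vCPU remain.
Put 6 vCPU in host 2; 2 vCPU remain.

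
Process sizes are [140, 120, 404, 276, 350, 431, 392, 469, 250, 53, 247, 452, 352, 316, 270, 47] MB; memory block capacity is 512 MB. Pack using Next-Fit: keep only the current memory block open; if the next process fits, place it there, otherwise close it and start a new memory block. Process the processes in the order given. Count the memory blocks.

Put 140 MB in memory block 1; 372 MB remain.
Put 120 MB in memory block 1; 252 MB remain.
Put 404 MB in memory block 2; 108 MB remain.
Put 276 MB in memory block 3; 236 MB remain.
Put 350 MB in memory block 4; 162 MB remain.
Put 431 MB in memory block 5; 81 MB remain.
Put 392 MB in memory block 6; 120 MB remain.
Put 469 MB in memory block 7; 43 MB remain.
Put 250 MB in memory block 8; 262 MB remain.
Put 53 MB in memory block 8; 209 MB remain.
Put 247 MB in memory block 9; 265 MB remain.
Put 452 MB in memory block 10; 60 MB remain.
Put 352 MB in memory block 11; 160 MB remain.
Put 316 MB in memory block 12; 196 MB remain.
Put 270 MB in memory block 13; 242 MB remain.
Put 47 MB in memory block 13; 195 MB remain.
Final memory blocks: [140,120] [404] [276] [350] [431] [392] [469] [250,53] [247] [452] [352] [316] [270,47].

13 memory blocks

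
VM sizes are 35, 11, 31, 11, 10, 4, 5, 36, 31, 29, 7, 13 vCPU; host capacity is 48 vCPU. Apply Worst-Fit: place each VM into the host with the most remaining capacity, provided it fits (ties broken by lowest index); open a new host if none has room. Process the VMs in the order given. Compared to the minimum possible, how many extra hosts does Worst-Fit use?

1

Worst-Fit: [35,11] [31,11] [10,4,5,29] [36] [31,7] [13] → 6 hosts.
Total size 223 vCPU; any packing needs at least ⌈223/48⌉ = 5 hosts.
An optimal packing achieves that bound: [36,11] [35,13] [31,11,5] [31,10,7] [29,4] → 5 hosts.
Excess: 6 − 5 = 1.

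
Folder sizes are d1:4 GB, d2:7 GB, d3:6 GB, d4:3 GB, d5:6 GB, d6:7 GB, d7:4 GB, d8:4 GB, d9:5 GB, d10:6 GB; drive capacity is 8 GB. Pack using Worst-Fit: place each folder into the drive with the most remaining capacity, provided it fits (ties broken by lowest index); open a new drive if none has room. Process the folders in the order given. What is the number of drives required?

Put d1 (4 GB) in drive 1; 4 GB remain.
Put d2 (7 GB) in drive 2; 1 GB remain.
Put d3 (6 GB) in drive 3; 2 GB remain.
Put d4 (3 GB) in drive 1; 1 GB remain.
Put d5 (6 GB) in drive 4; 2 GB remain.
Put d6 (7 GB) in drive 5; 1 GB remain.
Put d7 (4 GB) in drive 6; 4 GB remain.
Put d8 (4 GB) in drive 6; 0 GB remain.
Put d9 (5 GB) in drive 7; 3 GB remain.
Put d10 (6 GB) in drive 8; 2 GB remain.

8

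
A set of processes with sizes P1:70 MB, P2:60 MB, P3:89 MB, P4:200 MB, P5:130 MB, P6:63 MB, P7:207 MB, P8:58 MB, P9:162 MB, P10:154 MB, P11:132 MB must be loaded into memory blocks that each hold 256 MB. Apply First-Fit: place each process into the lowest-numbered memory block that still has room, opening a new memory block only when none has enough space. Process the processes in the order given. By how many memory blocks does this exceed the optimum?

First-Fit: [70,60,89] [200] [130,63,58] [207] [162] [154] [132] → 7 memory blocks.
Total size 1325 MB; any packing needs at least ⌈1325/256⌉ = 6 memory blocks.
An optimal packing achieves that bound: [207] [200] [162,89] [154,70] [132,63,60] [130,58] → 6 memory blocks.
Excess: 7 − 6 = 1.

1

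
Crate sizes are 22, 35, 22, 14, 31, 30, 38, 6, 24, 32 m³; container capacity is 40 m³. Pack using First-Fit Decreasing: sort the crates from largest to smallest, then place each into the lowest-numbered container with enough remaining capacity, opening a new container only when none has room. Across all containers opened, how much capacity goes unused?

Sorted descending: 38, 35, 32, 31, 30, 24, 22, 22, 14, 6.
container 1: place 38 m³, 2 m³ left
container 2: place 35 m³, 5 m³ left
container 3: place 32 m³, 8 m³ left
container 4: place 31 m³, 9 m³ left
container 5: place 30 m³, 10 m³ left
container 6: place 24 m³, 16 m³ left
container 7: place 22 m³, 18 m³ left
container 8: place 22 m³, 18 m³ left
container 6: place 14 m³, 2 m³ left
container 3: place 6 m³, 2 m³ left
8 containers × 40 m³ = 320 m³; used 254 m³; unused 66 m³.

66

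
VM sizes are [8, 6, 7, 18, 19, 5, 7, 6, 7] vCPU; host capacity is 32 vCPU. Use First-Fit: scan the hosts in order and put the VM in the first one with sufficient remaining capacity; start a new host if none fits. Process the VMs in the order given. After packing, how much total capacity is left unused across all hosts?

Put 8 vCPU in host 1; 24 vCPU remain.
Put 6 vCPU in host 1; 18 vCPU remain.
Put 7 vCPU in host 1; 11 vCPU remain.
Put 18 vCPU in host 2; 14 vCPU remain.
Put 19 vCPU in host 3; 13 vCPU remain.
Put 5 vCPU in host 1; 6 vCPU remain.
Put 7 vCPU in host 2; 7 vCPU remain.
Put 6 vCPU in host 1; 0 vCPU remain.
Put 7 vCPU in host 2; 0 vCPU remain.
3 hosts × 32 vCPU = 96 vCPU; used 83 vCPU; unused 13 vCPU.

13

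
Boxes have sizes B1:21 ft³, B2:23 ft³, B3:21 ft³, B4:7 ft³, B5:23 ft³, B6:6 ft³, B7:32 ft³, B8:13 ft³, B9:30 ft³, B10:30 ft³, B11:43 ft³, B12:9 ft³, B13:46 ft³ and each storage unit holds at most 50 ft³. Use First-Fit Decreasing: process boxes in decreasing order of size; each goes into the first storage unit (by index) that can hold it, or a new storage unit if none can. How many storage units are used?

Sorted descending: 46, 43, 32, 30, 30, 23, 23, 21, 21, 13, 9, 7, 6.
storage unit 1: place 46 ft³, 4 ft³ left
storage unit 2: place 43 ft³, 7 ft³ left
storage unit 3: place 32 ft³, 18 ft³ left
storage unit 4: place 30 ft³, 20 ft³ left
storage unit 5: place 30 ft³, 20 ft³ left
storage unit 6: place 23 ft³, 27 ft³ left
storage unit 6: place 23 ft³, 4 ft³ left
storage unit 7: place 21 ft³, 29 ft³ left
storage unit 7: place 21 ft³, 8 ft³ left
storage unit 3: place 13 ft³, 5 ft³ left
storage unit 4: place 9 ft³, 11 ft³ left
storage unit 2: place 7 ft³, 0 ft³ left
storage unit 4: place 6 ft³, 5 ft³ left

7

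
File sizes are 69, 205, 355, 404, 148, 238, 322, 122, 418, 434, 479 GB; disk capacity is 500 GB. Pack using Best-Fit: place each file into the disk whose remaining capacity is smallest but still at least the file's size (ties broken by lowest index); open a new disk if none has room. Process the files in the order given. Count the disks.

Put 69 GB in disk 1; 431 GB remain.
Put 205 GB in disk 1; 226 GB remain.
Put 355 GB in disk 2; 145 GB remain.
Put 404 GB in disk 3; 96 GB remain.
Put 148 GB in disk 1; 78 GB remain.
Put 238 GB in disk 4; 262 GB remain.
Put 322 GB in disk 5; 178 GB remain.
Put 122 GB in disk 2; 23 GB remain.
Put 418 GB in disk 6; 82 GB remain.
Put 434 GB in disk 7; 66 GB remain.
Put 479 GB in disk 8; 21 GB remain.

8 disks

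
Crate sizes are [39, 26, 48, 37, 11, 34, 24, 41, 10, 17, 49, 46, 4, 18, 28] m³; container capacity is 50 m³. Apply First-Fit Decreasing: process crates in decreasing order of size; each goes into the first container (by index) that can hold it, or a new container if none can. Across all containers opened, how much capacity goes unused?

68

Sorted descending: 49, 48, 46, 41, 39, 37, 34, 28, 26, 24, 18, 17, 11, 10, 4.
container 1: place 49 m³, 1 m³ left
container 2: place 48 m³, 2 m³ left
container 3: place 46 m³, 4 m³ left
container 4: place 41 m³, 9 m³ left
container 5: place 39 m³, 11 m³ left
container 6: place 37 m³, 13 m³ left
container 7: place 34 m³, 16 m³ left
container 8: place 28 m³, 22 m³ left
container 9: place 26 m³, 24 m³ left
container 9: place 24 m³, 0 m³ left
container 8: place 18 m³, 4 m³ left
container 10: place 17 m³, 33 m³ left
container 5: place 11 m³, 0 m³ left
container 6: place 10 m³, 3 m³ left
container 3: place 4 m³, 0 m³ left
10 containers × 50 m³ = 500 m³; used 432 m³; unused 68 m³.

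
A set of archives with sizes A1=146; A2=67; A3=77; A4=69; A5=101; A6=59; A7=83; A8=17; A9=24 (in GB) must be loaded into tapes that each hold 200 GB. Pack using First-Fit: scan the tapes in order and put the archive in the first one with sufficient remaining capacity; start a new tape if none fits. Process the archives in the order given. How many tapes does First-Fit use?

4

tape 1: place A1 (146 GB), 54 GB left
tape 2: place A2 (67 GB), 133 GB left
tape 2: place A3 (77 GB), 56 GB left
tape 3: place A4 (69 GB), 131 GB left
tape 3: place A5 (101 GB), 30 GB left
tape 4: place A6 (59 GB), 141 GB left
tape 4: place A7 (83 GB), 58 GB left
tape 1: place A8 (17 GB), 37 GB left
tape 1: place A9 (24 GB), 13 GB left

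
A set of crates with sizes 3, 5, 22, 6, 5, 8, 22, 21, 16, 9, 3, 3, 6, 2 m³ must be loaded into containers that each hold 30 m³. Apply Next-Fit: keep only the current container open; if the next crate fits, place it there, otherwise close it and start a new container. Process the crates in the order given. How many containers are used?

container 1: place 3 m³, 27 m³ left
container 1: place 5 m³, 22 m³ left
container 1: place 22 m³, 0 m³ left
container 2: place 6 m³, 24 m³ left
container 2: place 5 m³, 19 m³ left
container 2: place 8 m³, 11 m³ left
container 3: place 22 m³, 8 m³ left
container 4: place 21 m³, 9 m³ left
container 5: place 16 m³, 14 m³ left
container 5: place 9 m³, 5 m³ left
container 5: place 3 m³, 2 m³ left
container 6: place 3 m³, 27 m³ left
container 6: place 6 m³, 21 m³ left
container 6: place 2 m³, 19 m³ left
Final containers: [3,5,22] [6,5,8] [22] [21] [16,9,3] [3,6,2].

6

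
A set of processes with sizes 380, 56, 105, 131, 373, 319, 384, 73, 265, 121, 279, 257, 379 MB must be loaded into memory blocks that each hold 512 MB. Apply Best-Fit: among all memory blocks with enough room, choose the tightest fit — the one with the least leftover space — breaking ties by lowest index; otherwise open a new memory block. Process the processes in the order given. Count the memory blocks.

memory block 1: place 380 MB, 132 MB left
memory block 1: place 56 MB, 76 MB left
memory block 2: place 105 MB, 407 MB left
memory block 2: place 131 MB, 276 MB left
memory block 3: place 373 MB, 139 MB left
memory block 4: place 319 MB, 193 MB left
memory block 5: place 384 MB, 128 MB left
memory block 1: place 73 MB, 3 MB left
memory block 2: place 265 MB, 11 MB left
memory block 5: place 121 MB, 7 MB left
memory block 6: place 279 MB, 233 MB left
memory block 7: place 257 MB, 255 MB left
memory block 8: place 379 MB, 133 MB left

8 memory blocks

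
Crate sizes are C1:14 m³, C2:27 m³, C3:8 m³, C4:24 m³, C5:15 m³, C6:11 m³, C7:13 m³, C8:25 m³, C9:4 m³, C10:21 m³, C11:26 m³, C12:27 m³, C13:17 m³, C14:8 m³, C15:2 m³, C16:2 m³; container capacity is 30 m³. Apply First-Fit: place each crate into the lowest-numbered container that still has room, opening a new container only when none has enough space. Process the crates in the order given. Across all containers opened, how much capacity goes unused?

26

container 1: place C1 (14 m³), 16 m³ left
container 2: place C2 (27 m³), 3 m³ left
container 1: place C3 (8 m³), 8 m³ left
container 3: place C4 (24 m³), 6 m³ left
container 4: place C5 (15 m³), 15 m³ left
container 4: place C6 (11 m³), 4 m³ left
container 5: place C7 (13 m³), 17 m³ left
container 6: place C8 (25 m³), 5 m³ left
container 1: place C9 (4 m³), 4 m³ left
container 7: place C10 (21 m³), 9 m³ left
container 8: place C11 (26 m³), 4 m³ left
container 9: place C12 (27 m³), 3 m³ left
container 5: place C13 (17 m³), 0 m³ left
container 7: place C14 (8 m³), 1 m³ left
container 1: place C15 (2 m³), 2 m³ left
container 1: place C16 (2 m³), 0 m³ left
9 containers × 30 m³ = 270 m³; used 244 m³; unused 26 m³.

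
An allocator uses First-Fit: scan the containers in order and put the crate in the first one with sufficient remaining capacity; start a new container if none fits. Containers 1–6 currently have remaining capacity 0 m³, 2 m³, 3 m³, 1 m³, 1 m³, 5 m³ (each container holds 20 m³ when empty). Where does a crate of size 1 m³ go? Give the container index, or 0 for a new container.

Containers with room: container 2 (2 m³), container 3 (3 m³), container 4 (1 m³), container 5 (1 m³), container 6 (5 m³).
The first with room is container 2.

2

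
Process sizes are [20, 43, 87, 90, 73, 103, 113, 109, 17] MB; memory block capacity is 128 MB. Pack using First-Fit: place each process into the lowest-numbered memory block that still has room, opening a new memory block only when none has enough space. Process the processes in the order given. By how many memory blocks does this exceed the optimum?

1

First-Fit: [20,43,17] [87] [90] [73] [103] [113] [109] → 7 memory blocks.
Total size 655 MB; any packing needs at least ⌈655/128⌉ = 6 memory blocks.
An optimal packing achieves that bound: [113] [109,17] [103,20] [90] [87] [73,43] → 6 memory blocks.
Excess: 7 − 6 = 1.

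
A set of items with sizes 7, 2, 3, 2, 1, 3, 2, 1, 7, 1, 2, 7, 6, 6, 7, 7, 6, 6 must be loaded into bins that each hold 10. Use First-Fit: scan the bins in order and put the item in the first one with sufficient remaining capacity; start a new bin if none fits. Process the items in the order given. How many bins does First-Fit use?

bin 1: place 7, 3 left
bin 1: place 2, 1 left
bin 2: place 3, 7 left
bin 2: place 2, 5 left
bin 1: place 1, 0 left
bin 2: place 3, 2 left
bin 2: place 2, 0 left
bin 3: place 1, 9 left
bin 3: place 7, 2 left
bin 3: place 1, 1 left
bin 4: place 2, 8 left
bin 4: place 7, 1 left
bin 5: place 6, 4 left
bin 6: place 6, 4 left
bin 7: place 7, 3 left
bin 8: place 7, 3 left
bin 9: place 6, 4 left
bin 10: place 6, 4 left
Final bins: [7,2,1] [3,2,3,2] [1,7,1] [2,7] [6] [6] [7] [7] [6] [6].

10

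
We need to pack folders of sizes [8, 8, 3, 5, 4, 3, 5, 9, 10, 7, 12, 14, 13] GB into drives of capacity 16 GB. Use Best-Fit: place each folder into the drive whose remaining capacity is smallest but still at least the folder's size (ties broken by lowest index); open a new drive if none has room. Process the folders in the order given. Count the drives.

8

drive 1: place 8 GB, 8 GB left
drive 1: place 8 GB, 0 GB left
drive 2: place 3 GB, 13 GB left
drive 2: place 5 GB, 8 GB left
drive 2: place 4 GB, 4 GB left
drive 2: place 3 GB, 1 GB left
drive 3: place 5 GB, 11 GB left
drive 3: place 9 GB, 2 GB left
drive 4: place 10 GB, 6 GB left
drive 5: place 7 GB, 9 GB left
drive 6: place 12 GB, 4 GB left
drive 7: place 14 GB, 2 GB left
drive 8: place 13 GB, 3 GB left
Final drives: [8,8] [3,5,4,3] [5,9] [10] [7] [12] [14] [13].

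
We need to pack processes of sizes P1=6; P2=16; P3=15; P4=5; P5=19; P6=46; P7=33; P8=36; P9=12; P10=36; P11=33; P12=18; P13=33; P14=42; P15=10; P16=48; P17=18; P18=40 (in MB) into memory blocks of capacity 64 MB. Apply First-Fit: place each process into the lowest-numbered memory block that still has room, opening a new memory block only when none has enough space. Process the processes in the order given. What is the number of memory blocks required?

10

P1 (6 MB) → memory block 1 (remaining 58 MB)
P2 (16 MB) → memory block 1 (remaining 42 MB)
P3 (15 MB) → memory block 1 (remaining 27 MB)
P4 (5 MB) → memory block 1 (remaining 22 MB)
P5 (19 MB) → memory block 1 (remaining 3 MB)
P6 (46 MB) → memory block 2 (remaining 18 MB)
P7 (33 MB) → memory block 3 (remaining 31 MB)
P8 (36 MB) → memory block 4 (remaining 28 MB)
P9 (12 MB) → memory block 2 (remaining 6 MB)
P10 (36 MB) → memory block 5 (remaining 28 MB)
P11 (33 MB) → memory block 6 (remaining 31 MB)
P12 (18 MB) → memory block 3 (remaining 13 MB)
P13 (33 MB) → memory block 7 (remaining 31 MB)
P14 (42 MB) → memory block 8 (remaining 22 MB)
P15 (10 MB) → memory block 3 (remaining 3 MB)
P16 (48 MB) → memory block 9 (remaining 16 MB)
P17 (18 MB) → memory block 4 (remaining 10 MB)
P18 (40 MB) → memory block 10 (remaining 24 MB)
Final memory blocks: [6,16,15,5,19] [46,12] [33,18,10] [36,18] [36] [33] [33] [42] [48] [40].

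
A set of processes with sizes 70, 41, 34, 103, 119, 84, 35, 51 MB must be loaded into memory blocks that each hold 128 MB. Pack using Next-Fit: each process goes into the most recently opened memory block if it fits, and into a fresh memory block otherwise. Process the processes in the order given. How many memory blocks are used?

6

Put 70 MB in memory block 1; 58 MB remain.
Put 41 MB in memory block 1; 17 MB remain.
Put 34 MB in memory block 2; 94 MB remain.
Put 103 MB in memory block 3; 25 MB remain.
Put 119 MB in memory block 4; 9 MB remain.
Put 84 MB in memory block 5; 44 MB remain.
Put 35 MB in memory block 5; 9 MB remain.
Put 51 MB in memory block 6; 77 MB remain.
Final memory blocks: [70,41] [34] [103] [119] [84,35] [51].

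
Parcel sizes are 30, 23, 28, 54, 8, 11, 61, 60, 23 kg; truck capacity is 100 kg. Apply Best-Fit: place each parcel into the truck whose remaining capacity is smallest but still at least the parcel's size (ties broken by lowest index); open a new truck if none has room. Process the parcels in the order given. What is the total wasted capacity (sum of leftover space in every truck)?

30 kg → truck 1 (remaining 70 kg)
23 kg → truck 1 (remaining 47 kg)
28 kg → truck 1 (remaining 19 kg)
54 kg → truck 2 (remaining 46 kg)
8 kg → truck 1 (remaining 11 kg)
11 kg → truck 1 (remaining 0 kg)
61 kg → truck 3 (remaining 39 kg)
60 kg → truck 4 (remaining 40 kg)
23 kg → truck 3 (remaining 16 kg)
4 trucks × 100 kg = 400 kg; used 298 kg; unused 102 kg.

102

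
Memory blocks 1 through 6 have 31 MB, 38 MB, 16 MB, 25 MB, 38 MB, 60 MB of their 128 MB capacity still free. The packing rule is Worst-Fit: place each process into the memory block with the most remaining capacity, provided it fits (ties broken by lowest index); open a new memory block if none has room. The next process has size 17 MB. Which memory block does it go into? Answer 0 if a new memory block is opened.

Memory blocks with room: memory block 1 (31 MB), memory block 2 (38 MB), memory block 4 (25 MB), memory block 5 (38 MB), memory block 6 (60 MB).
Most room is memory block 6 with 60 MB free.

6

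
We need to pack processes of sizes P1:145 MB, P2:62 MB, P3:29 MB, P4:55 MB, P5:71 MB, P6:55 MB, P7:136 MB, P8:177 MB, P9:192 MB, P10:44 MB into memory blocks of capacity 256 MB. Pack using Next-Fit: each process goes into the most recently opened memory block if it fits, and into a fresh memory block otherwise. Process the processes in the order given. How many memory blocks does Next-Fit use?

5 memory blocks

memory block 1: place P1 (145 MB), 111 MB left
memory block 1: place P2 (62 MB), 49 MB left
memory block 1: place P3 (29 MB), 20 MB left
memory block 2: place P4 (55 MB), 201 MB left
memory block 2: place P5 (71 MB), 130 MB left
memory block 2: place P6 (55 MB), 75 MB left
memory block 3: place P7 (136 MB), 120 MB left
memory block 4: place P8 (177 MB), 79 MB left
memory block 5: place P9 (192 MB), 64 MB left
memory block 5: place P10 (44 MB), 20 MB left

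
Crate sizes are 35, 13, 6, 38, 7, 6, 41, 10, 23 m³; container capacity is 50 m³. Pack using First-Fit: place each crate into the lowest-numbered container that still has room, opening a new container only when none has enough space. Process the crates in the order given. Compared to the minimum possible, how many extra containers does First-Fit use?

0

First-Fit: [35,13] [6,38,6] [7,41] [10,23] → 4 containers.
Total size 179 m³; any packing needs at least ⌈179/50⌉ = 4 containers.
So 4 is already optimal.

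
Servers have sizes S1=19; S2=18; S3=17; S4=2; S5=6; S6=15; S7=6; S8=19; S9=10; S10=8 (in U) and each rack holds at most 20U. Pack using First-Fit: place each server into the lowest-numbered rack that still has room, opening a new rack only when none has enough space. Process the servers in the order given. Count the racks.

rack 1: place S1 (19U), 1U left
rack 2: place S2 (18U), 2U left
rack 3: place S3 (17U), 3U left
rack 2: place S4 (2U), 0U left
rack 4: place S5 (6U), 14U left
rack 5: place S6 (15U), 5U left
rack 4: place S7 (6U), 8U left
rack 6: place S8 (19U), 1U left
rack 7: place S9 (10U), 10U left
rack 4: place S10 (8U), 0U left
Final racks: [19] [18,2] [17] [6,6,8] [15] [19] [10].

7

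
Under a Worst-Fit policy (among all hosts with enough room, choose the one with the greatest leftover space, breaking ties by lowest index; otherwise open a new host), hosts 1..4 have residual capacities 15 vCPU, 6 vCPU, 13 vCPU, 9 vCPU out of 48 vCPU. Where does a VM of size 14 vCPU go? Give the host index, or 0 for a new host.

1

Hosts with room: host 1 (15 vCPU).
Most room is host 1 with 15 vCPU free.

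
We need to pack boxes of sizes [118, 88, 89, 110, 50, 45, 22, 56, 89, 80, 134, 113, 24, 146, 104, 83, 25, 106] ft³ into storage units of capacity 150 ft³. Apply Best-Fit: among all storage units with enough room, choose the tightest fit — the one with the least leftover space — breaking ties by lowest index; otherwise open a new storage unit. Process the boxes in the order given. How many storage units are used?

12

118 ft³ → storage unit 1 (remaining 32 ft³)
88 ft³ → storage unit 2 (remaining 62 ft³)
89 ft³ → storage unit 3 (remaining 61 ft³)
110 ft³ → storage unit 4 (remaining 40 ft³)
50 ft³ → storage unit 3 (remaining 11 ft³)
45 ft³ → storage unit 2 (remaining 17 ft³)
22 ft³ → storage unit 1 (remaining 10 ft³)
56 ft³ → storage unit 5 (remaining 94 ft³)
89 ft³ → storage unit 5 (remaining 5 ft³)
80 ft³ → storage unit 6 (remaining 70 ft³)
134 ft³ → storage unit 7 (remaining 16 ft³)
113 ft³ → storage unit 8 (remaining 37 ft³)
24 ft³ → storage unit 8 (remaining 13 ft³)
146 ft³ → storage unit 9 (remaining 4 ft³)
104 ft³ → storage unit 10 (remaining 46 ft³)
83 ft³ → storage unit 11 (remaining 67 ft³)
25 ft³ → storage unit 4 (remaining 15 ft³)
106 ft³ → storage unit 12 (remaining 44 ft³)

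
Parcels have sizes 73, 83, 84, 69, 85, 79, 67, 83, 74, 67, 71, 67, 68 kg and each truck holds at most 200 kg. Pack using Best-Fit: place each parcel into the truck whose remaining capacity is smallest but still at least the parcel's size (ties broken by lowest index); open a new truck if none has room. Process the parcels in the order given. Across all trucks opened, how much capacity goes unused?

Put 73 kg in truck 1; 127 kg remain.
Put 83 kg in truck 1; 44 kg remain.
Put 84 kg in truck 2; 116 kg remain.
Put 69 kg in truck 2; 47 kg remain.
Put 85 kg in truck 3; 115 kg remain.
Put 79 kg in truck 3; 36 kg remain.
Put 67 kg in truck 4; 133 kg remain.
Put 83 kg in truck 4; 50 kg remain.
Put 74 kg in truck 5; 126 kg remain.
Put 67 kg in truck 5; 59 kg remain.
Put 71 kg in truck 6; 129 kg remain.
Put 67 kg in truck 6; 62 kg remain.
Put 68 kg in truck 7; 132 kg remain.
7 trucks × 200 kg = 1400 kg; used 970 kg; unused 430 kg.

430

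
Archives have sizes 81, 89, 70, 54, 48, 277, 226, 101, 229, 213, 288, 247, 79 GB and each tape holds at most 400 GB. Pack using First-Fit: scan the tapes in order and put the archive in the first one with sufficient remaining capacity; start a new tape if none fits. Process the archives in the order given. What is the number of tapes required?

7 tapes

81 GB → tape 1 (remaining 319 GB)
89 GB → tape 1 (remaining 230 GB)
70 GB → tape 1 (remaining 160 GB)
54 GB → tape 1 (remaining 106 GB)
48 GB → tape 1 (remaining 58 GB)
277 GB → tape 2 (remaining 123 GB)
226 GB → tape 3 (remaining 174 GB)
101 GB → tape 2 (remaining 22 GB)
229 GB → tape 4 (remaining 171 GB)
213 GB → tape 5 (remaining 187 GB)
288 GB → tape 6 (remaining 112 GB)
247 GB → tape 7 (remaining 153 GB)
79 GB → tape 3 (remaining 95 GB)
Final tapes: [81,89,70,54,48] [277,101] [226,79] [229] [213] [288] [247].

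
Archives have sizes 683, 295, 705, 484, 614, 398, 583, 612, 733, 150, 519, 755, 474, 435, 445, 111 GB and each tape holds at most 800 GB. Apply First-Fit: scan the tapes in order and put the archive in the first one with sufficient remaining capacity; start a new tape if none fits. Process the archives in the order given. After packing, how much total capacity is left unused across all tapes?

2404

Put 683 GB in tape 1; 117 GB remain.
Put 295 GB in tape 2; 505 GB remain.
Put 705 GB in tape 3; 95 GB remain.
Put 484 GB in tape 2; 21 GB remain.
Put 614 GB in tape 4; 186 GB remain.
Put 398 GB in tape 5; 402 GB remain.
Put 583 GB in tape 6; 217 GB remain.
Put 612 GB in tape 7; 188 GB remain.
Put 733 GB in tape 8; 67 GB remain.
Put 150 GB in tape 4; 36 GB remain.
Put 519 GB in tape 9; 281 GB remain.
Put 755 GB in tape 10; 45 GB remain.
Put 474 GB in tape 11; 326 GB remain.
Put 435 GB in tape 12; 365 GB remain.
Put 445 GB in tape 13; 355 GB remain.
Put 111 GB in tape 1; 6 GB remain.
13 tapes × 800 GB = 10400 GB; used 7996 GB; unused 2404 GB.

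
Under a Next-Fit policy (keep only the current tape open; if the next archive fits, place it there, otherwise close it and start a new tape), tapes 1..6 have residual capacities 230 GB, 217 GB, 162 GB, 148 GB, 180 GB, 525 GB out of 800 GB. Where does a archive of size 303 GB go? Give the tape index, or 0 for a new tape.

Next-Fit only looks at tape 6, which has 525 GB free.
303 GB fits there.

6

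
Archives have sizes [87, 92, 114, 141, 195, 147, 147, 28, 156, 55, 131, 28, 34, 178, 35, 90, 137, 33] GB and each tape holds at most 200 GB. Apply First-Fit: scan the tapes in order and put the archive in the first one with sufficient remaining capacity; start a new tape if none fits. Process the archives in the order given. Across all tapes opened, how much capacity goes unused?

372

Put 87 GB in tape 1; 113 GB remain.
Put 92 GB in tape 1; 21 GB remain.
Put 114 GB in tape 2; 86 GB remain.
Put 141 GB in tape 3; 59 GB remain.
Put 195 GB in tape 4; 5 GB remain.
Put 147 GB in tape 5; 53 GB remain.
Put 147 GB in tape 6; 53 GB remain.
Put 28 GB in tape 2; 58 GB remain.
Put 156 GB in tape 7; 44 GB remain.
Put 55 GB in tape 2; 3 GB remain.
Put 131 GB in tape 8; 69 GB remain.
Put 28 GB in tape 3; 31 GB remain.
Put 34 GB in tape 5; 19 GB remain.
Put 178 GB in tape 9; 22 GB remain.
Put 35 GB in tape 6; 18 GB remain.
Put 90 GB in tape 10; 110 GB remain.
Put 137 GB in tape 11; 63 GB remain.
Put 33 GB in tape 7; 11 GB remain.
11 tapes × 200 GB = 2200 GB; used 1828 GB; unused 372 GB.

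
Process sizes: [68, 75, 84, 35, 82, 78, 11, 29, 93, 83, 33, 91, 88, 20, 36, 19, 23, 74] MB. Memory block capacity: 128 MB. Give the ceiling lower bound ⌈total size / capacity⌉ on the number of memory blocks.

Total size = 68 + 75 + 84 + 35 + 82 + 78 + 11 + 29 + 93 + 83 + 33 + 91 + 88 + 20 + 36 + 19 + 23 + 74 = 1022 MB.
⌈1022 / 128⌉ = 8.

8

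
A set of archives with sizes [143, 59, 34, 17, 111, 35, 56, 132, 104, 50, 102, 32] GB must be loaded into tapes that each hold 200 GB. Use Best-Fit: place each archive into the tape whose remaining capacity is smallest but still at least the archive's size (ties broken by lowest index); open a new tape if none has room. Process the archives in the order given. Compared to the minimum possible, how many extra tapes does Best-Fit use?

0

Best-Fit: [143,34,17] [59,111] [35,56,104] [132,50] [102,32] → 5 tapes.
Total size 875 GB; any packing needs at least ⌈875/200⌉ = 5 tapes.
So 5 is already optimal.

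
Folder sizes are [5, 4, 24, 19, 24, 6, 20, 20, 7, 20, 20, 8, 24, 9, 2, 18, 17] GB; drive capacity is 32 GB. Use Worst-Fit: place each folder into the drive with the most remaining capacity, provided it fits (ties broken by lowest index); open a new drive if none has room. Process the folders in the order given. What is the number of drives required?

5 GB → drive 1 (remaining 27 GB)
4 GB → drive 1 (remaining 23 GB)
24 GB → drive 2 (remaining 8 GB)
19 GB → drive 1 (remaining 4 GB)
24 GB → drive 3 (remaining 8 GB)
6 GB → drive 2 (remaining 2 GB)
20 GB → drive 4 (remaining 12 GB)
20 GB → drive 5 (remaining 12 GB)
7 GB → drive 4 (remaining 5 GB)
20 GB → drive 6 (remaining 12 GB)
20 GB → drive 7 (remaining 12 GB)
8 GB → drive 5 (remaining 4 GB)
24 GB → drive 8 (remaining 8 GB)
9 GB → drive 6 (remaining 3 GB)
2 GB → drive 7 (remaining 10 GB)
18 GB → drive 9 (remaining 14 GB)
17 GB → drive 10 (remaining 15 GB)

10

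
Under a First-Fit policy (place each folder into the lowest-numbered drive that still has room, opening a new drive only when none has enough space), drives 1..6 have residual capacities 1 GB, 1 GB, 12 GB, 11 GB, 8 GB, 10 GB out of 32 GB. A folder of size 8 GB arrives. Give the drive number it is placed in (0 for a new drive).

3

Drives with room: drive 3 (12 GB), drive 4 (11 GB), drive 5 (8 GB), drive 6 (10 GB).
The first with room is drive 3.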